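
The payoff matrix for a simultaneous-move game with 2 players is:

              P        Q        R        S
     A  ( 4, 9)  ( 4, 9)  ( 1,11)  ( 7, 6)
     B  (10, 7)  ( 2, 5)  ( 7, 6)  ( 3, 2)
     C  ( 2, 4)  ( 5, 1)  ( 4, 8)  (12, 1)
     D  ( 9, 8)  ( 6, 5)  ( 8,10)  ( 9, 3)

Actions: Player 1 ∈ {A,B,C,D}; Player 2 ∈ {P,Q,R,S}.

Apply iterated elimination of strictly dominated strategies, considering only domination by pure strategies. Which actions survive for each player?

P1 drop A (D beats it: P:9>4 Q:6>4 R:8>1 S:9>7)
P2 drop Q (P beats it: B:7>5 C:4>1 D:8>5)
P2 drop S (P beats it: B:7>2 C:4>1 D:8>3)
P1 drop C (B beats it: P:10>2 R:7>4)
P1→{B,D} P2→{P,R}

Remaining: P1:{B,D} P2:{P,R}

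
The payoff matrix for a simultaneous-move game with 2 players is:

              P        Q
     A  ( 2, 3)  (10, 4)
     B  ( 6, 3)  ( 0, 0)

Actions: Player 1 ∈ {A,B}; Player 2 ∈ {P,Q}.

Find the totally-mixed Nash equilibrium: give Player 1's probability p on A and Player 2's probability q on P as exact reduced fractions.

(p,q) = (3/4, 5/7)

P1 indiff ⇒ q·2+(1-q)·10 = q·6+(1-q)·0 ⇒ q(-4) = (1-q)(-10) ⇒ q = 5/7
P2 indiff ⇒ p·3+(1-p)·3 = p·4+(1-p)·0 ⇒ p(-1) = (1-p)(-3) ⇒ p = 3/4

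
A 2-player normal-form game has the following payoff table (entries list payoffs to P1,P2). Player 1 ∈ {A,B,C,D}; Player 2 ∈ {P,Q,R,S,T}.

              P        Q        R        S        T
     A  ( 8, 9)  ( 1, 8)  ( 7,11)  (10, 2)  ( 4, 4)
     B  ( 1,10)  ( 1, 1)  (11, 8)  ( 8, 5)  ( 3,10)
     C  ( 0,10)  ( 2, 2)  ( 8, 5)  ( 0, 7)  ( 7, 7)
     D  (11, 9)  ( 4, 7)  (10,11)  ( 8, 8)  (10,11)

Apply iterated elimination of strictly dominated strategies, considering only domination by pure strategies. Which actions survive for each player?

Survivors P1:{B,D} P2:{P,R,T}

P1 drop C (D beats it: P:11>0 Q:4>2 R:10>8 S:8>0 T:10>7)
P2 drop Q (P beats it: A:9>8 B:10>1 D:9>7)
P2 drop S (P beats it: A:9>2 B:10>5 D:9>8)
P1 drop A (D beats it: P:11>8 R:10>7 T:10>4)
P1→{B,D} P2→{P,R,T}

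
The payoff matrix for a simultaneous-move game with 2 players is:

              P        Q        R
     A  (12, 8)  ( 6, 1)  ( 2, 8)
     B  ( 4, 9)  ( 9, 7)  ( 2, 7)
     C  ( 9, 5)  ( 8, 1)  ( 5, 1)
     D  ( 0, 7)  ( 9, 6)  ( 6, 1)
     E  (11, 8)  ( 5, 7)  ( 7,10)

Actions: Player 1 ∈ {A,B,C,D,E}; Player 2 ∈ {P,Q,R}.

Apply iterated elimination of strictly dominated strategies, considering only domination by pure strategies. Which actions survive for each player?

Remaining: P1:{A,E} P2:{P,R}

P2 drop Q (P beats it: A:8>1 B:9>7 C:5>1 D:7>6 E:8>7)
P1 drop B (C beats it: P:9>4 R:5>2)
P1 drop C (E beats it: P:11>9 R:7>5)
P1 drop D (E beats it: P:11>0 R:7>6)
P1→{A,E} P2→{P,R}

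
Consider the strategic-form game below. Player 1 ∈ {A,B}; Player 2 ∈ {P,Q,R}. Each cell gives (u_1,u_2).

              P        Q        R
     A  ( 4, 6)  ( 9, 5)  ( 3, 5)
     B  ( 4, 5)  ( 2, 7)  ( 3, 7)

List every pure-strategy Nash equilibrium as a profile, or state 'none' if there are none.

Nash profiles: (A,P), (B,R)

(A,P): NE
(A,Q): not NE [P2→P gives 6>5]
(A,R): not NE [P2→P gives 6>5]
(B,P): not NE [P2→R gives 7>5]
(B,Q): not NE [P1→A gives 9>2]
(B,R): NE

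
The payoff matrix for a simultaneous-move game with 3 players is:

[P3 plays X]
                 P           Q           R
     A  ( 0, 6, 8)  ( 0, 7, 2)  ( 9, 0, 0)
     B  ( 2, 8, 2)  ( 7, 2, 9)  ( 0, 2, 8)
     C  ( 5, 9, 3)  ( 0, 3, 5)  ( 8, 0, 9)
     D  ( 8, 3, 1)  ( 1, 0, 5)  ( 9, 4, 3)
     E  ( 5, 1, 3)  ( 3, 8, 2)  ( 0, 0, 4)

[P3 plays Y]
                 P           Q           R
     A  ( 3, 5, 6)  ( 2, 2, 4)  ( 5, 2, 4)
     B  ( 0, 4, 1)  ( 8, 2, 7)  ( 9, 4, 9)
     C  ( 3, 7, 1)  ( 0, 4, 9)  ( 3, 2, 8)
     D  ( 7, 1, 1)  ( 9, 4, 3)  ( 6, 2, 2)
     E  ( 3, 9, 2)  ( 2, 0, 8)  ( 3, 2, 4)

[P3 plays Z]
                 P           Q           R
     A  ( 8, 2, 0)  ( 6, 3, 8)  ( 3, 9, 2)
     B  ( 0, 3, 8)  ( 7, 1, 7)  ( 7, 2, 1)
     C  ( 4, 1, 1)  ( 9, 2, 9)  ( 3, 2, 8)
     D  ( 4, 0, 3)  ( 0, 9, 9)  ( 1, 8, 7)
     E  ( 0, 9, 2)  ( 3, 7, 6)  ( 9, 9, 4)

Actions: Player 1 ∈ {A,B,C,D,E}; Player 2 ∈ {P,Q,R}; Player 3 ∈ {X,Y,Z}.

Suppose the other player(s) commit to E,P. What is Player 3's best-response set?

BR_3 = {X}

u_3(X vs E,P) = 3
u_3(Y vs E,P) = 2
u_3(Z vs E,P) = 2
max payoff 3 at {X}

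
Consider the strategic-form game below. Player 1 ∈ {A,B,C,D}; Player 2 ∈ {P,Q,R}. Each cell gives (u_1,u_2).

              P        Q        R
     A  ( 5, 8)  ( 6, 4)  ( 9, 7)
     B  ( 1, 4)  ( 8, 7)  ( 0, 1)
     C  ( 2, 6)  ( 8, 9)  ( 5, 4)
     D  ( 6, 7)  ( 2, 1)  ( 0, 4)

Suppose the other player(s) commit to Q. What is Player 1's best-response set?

P1 best: {B,C}

u_1(A vs Q) = 6
u_1(B vs Q) = 8
u_1(C vs Q) = 8
u_1(D vs Q) = 2
max payoff 8 at {B,C}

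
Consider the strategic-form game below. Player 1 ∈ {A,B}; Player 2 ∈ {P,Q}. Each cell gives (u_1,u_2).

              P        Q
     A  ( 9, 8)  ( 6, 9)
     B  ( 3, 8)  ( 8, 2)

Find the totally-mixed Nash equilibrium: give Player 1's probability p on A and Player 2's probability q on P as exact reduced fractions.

p=6/7, q=1/4

P1 indiff ⇒ q·9+(1-q)·6 = q·3+(1-q)·8 ⇒ q(6) = (1-q)(2) ⇒ q = 1/4
P2 indiff ⇒ p·8+(1-p)·8 = p·9+(1-p)·2 ⇒ p(-1) = (1-p)(-6) ⇒ p = 6/7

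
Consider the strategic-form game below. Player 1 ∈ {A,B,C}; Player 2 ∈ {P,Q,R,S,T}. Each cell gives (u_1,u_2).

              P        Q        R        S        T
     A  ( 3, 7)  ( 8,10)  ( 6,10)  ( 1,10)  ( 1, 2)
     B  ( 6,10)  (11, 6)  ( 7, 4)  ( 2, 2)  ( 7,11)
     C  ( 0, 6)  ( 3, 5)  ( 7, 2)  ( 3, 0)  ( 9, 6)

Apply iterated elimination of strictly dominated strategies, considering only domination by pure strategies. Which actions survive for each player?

P1 drop A (B beats it: P:6>3 Q:11>8 R:7>6 S:2>1 T:7>1)
P2 drop Q (P beats it: B:10>6 C:6>5)
P2 drop R (P beats it: B:10>4 C:6>2)
P2 drop S (P beats it: B:10>2 C:6>0)
P1→{B,C} P2→{P,T}

Survivors P1:{B,C} P2:{P,T}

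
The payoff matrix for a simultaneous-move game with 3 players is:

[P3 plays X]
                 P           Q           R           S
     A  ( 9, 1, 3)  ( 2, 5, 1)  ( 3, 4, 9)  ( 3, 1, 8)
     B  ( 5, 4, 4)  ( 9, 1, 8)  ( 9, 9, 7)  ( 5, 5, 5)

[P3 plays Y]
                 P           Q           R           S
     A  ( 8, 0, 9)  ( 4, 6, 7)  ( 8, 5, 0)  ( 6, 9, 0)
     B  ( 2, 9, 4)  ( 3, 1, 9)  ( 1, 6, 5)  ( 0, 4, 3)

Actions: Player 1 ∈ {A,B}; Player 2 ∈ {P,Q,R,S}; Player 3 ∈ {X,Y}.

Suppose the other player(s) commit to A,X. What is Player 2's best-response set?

u_2(P vs A,X) = 1
u_2(Q vs A,X) = 5
u_2(R vs A,X) = 4
u_2(S vs A,X) = 1
max payoff 5 at {Q}

argmax u_2 = {Q}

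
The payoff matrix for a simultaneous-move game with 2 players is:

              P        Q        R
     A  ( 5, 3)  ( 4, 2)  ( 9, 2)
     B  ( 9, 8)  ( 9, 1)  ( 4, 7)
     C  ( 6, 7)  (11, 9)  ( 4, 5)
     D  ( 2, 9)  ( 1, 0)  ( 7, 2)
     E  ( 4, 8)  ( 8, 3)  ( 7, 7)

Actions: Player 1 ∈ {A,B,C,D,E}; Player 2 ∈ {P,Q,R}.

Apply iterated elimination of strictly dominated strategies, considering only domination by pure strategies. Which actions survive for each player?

P1 drop D (A beats it: P:5>2 Q:4>1 R:9>7)
P2 drop R (P beats it: A:3>2 B:8>7 C:7>5 E:8>7)
P1 drop A (B beats it: P:9>5 Q:9>4)
P1 drop E (B beats it: P:9>4 Q:9>8)
P1→{B,C} P2→{P,Q}

Survivors P1:{B,C} P2:{P,Q}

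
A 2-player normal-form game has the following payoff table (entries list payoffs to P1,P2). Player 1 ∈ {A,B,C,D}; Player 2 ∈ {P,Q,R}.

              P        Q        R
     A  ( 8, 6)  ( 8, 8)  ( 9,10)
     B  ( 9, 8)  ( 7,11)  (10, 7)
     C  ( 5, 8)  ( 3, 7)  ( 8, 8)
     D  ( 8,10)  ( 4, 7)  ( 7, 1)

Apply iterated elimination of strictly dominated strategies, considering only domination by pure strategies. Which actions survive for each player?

P1 drop C (A beats it: P:8>5 Q:8>3 R:9>8)
P1 drop D (B beats it: P:9>8 Q:7>4 R:10>7)
P2 drop P (Q beats it: A:8>6 B:11>8)
P1→{A,B} P2→{Q,R}

Survivors P1:{A,B} P2:{Q,R}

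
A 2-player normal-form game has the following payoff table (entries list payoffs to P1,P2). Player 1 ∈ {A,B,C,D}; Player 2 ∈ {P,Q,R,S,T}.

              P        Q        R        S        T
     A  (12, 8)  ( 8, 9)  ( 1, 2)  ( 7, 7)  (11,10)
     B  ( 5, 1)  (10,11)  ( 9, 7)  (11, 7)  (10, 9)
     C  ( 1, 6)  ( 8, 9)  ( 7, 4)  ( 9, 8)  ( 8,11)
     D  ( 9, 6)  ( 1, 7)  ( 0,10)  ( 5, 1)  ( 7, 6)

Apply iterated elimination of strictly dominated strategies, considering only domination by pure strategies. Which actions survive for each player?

Remaining: P1:{A,B} P2:{Q,T}

P1 drop C (B beats it: P:5>1 Q:10>8 R:9>7 S:11>9 T:10>8)
P1 drop D (A beats it: P:12>9 Q:8>1 R:1>0 S:7>5 T:11>7)
P2 drop P (Q beats it: A:9>8 B:11>1)
P2 drop R (Q beats it: A:9>2 B:11>7)
P2 drop S (Q beats it: A:9>7 B:11>7)
P1→{A,B} P2→{Q,T}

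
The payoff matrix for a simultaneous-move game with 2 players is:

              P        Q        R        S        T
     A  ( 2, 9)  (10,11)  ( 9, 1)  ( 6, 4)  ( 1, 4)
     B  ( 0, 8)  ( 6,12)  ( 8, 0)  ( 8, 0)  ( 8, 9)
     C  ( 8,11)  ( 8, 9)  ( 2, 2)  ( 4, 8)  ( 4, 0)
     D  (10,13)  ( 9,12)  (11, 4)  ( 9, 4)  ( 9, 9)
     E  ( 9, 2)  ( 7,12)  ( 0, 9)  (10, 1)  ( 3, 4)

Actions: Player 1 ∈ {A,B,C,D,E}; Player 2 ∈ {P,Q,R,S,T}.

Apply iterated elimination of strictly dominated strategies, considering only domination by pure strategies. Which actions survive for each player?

P1 drop B (D beats it: P:10>0 Q:9>6 R:11>8 S:9>8 T:9>8)
P1 drop C (D beats it: P:10>8 Q:9>8 R:11>2 S:9>4 T:9>4)
P2 drop R (Q beats it: A:11>1 D:12>4 E:12>9)
P2 drop S (P beats it: A:9>4 D:13>4 E:2>1)
P1 drop E (D beats it: P:10>9 Q:9>7 T:9>3)
P2 drop T (P beats it: A:9>4 D:13>9)
P1→{A,D} P2→{P,Q}

Remaining: P1:{A,D} P2:{P,Q}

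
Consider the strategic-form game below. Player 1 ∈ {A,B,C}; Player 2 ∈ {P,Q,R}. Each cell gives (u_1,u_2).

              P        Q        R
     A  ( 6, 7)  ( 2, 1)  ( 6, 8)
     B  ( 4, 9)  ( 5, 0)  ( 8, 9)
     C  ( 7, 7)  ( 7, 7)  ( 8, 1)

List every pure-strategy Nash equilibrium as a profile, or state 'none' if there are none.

PSNE = {(B,R), (C,P), (C,Q)}

(A,P): not NE [P1→C gives 7>6; P2→R gives 8>7]
(A,Q): not NE [P1→C gives 7>2; P2→R gives 8>1]
(A,R): not NE [P1→C gives 8>6]
(B,P): not NE [P1→C gives 7>4]
(B,Q): not NE [P1→C gives 7>5; P2→R gives 9>0]
(B,R): NE
(C,P): NE
(C,Q): NE
(C,R): not NE [P2→Q gives 7>1]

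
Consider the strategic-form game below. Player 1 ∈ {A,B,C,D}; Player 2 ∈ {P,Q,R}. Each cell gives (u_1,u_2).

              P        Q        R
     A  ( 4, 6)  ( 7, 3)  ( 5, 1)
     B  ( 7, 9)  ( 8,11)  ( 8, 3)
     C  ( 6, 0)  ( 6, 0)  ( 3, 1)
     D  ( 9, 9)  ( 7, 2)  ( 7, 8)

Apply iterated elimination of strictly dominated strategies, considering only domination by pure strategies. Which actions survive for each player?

P1 drop A (B beats it: P:7>4 Q:8>7 R:8>5)
P1 drop C (B beats it: P:7>6 Q:8>6 R:8>3)
P2 drop R (P beats it: B:9>3 D:9>8)
P1→{B,D} P2→{P,Q}

IESDS → P1:{B,D} P2:{P,Q}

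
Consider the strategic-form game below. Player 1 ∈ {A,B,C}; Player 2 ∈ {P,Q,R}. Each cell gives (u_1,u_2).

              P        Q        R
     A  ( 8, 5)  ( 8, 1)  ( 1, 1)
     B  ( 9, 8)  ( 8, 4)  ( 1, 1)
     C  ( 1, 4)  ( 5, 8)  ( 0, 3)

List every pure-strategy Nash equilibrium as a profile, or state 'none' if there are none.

PSNE = {(B,P)}

(A,P): not NE [P1→B gives 9>8]
(A,Q): not NE [P2→P gives 5>1]
(A,R): not NE [P2→P gives 5>1]
(B,P): NE
(B,Q): not NE [P2→P gives 8>4]
(B,R): not NE [P2→P gives 8>1]
(C,P): not NE [P1→B gives 9>1; P2→Q gives 8>4]
(C,Q): not NE [P1→B gives 8>5]
(C,R): not NE [P1→B gives 1>0; P2→Q gives 8>3]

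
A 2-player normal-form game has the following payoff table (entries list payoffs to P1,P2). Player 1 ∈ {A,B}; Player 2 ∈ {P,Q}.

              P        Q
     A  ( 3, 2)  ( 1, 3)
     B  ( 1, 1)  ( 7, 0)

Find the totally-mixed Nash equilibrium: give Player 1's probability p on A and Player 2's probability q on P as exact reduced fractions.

p=1/2, q=3/4

P1 indiff ⇒ q·3+(1-q)·1 = q·1+(1-q)·7 ⇒ q(2) = (1-q)(6) ⇒ q = 3/4
P2 indiff ⇒ p·2+(1-p)·1 = p·3+(1-p)·0 ⇒ p(-1) = (1-p)(-1) ⇒ p = 1/2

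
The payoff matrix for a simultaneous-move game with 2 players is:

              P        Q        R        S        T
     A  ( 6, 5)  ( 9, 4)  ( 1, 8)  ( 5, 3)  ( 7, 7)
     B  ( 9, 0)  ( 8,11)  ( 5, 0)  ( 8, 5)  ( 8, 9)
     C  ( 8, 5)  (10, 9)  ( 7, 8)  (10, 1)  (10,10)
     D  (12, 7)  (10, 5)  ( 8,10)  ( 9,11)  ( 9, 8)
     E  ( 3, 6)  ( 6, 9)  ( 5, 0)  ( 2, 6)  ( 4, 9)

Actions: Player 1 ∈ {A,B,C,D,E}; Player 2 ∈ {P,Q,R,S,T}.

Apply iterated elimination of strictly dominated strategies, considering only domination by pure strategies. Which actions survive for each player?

Survivors P1:{C,D} P2:{R,S,T}

P1 drop A (C beats it: P:8>6 Q:10>9 R:7>1 S:10>5 T:10>7)
P1 drop B (D beats it: P:12>9 Q:10>8 R:8>5 S:9>8 T:9>8)
P1 drop E (C beats it: P:8>3 Q:10>6 R:7>5 S:10>2 T:10>4)
P2 drop P (R beats it: C:8>5 D:10>7)
P2 drop Q (T beats it: C:10>9 D:8>5)
P1→{C,D} P2→{R,S,T}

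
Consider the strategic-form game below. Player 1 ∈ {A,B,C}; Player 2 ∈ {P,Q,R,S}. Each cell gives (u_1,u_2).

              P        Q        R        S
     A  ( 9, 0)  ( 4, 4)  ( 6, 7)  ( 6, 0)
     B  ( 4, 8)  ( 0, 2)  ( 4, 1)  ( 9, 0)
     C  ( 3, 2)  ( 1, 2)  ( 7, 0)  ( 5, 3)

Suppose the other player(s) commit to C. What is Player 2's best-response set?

argmax u_2 = {S}

u_2(P vs C) = 2
u_2(Q vs C) = 2
u_2(R vs C) = 0
u_2(S vs C) = 3
max payoff 3 at {S}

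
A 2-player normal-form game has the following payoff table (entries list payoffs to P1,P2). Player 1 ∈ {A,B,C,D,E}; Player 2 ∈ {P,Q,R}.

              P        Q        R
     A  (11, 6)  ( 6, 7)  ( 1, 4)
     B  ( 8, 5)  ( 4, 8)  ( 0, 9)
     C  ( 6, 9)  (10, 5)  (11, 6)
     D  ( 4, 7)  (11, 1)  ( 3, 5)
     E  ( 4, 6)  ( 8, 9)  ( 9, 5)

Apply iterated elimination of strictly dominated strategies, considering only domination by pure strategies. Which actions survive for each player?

Survivors P1:{A,C,D} P2:{P,Q}

P1 drop B (A beats it: P:11>8 Q:6>4 R:1>0)
P1 drop E (C beats it: P:6>4 Q:10>8 R:11>9)
P2 drop R (P beats it: A:6>4 C:9>6 D:7>5)
P1→{A,C,D} P2→{P,Q}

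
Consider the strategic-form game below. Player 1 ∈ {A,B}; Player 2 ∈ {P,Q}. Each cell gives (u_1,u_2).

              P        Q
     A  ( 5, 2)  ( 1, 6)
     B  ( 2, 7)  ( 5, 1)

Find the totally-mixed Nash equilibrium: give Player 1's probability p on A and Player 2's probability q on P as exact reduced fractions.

(p,q) = (3/5, 4/7)

P1 indiff ⇒ q·5+(1-q)·1 = q·2+(1-q)·5 ⇒ q(3) = (1-q)(4) ⇒ q = 4/7
P2 indiff ⇒ p·2+(1-p)·7 = p·6+(1-p)·1 ⇒ p(-4) = (1-p)(-6) ⇒ p = 3/5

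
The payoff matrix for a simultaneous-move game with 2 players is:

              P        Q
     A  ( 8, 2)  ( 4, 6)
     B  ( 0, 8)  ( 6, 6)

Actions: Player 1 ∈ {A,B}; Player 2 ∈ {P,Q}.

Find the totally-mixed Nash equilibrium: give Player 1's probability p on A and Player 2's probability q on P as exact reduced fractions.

P1 indiff ⇒ q·8+(1-q)·4 = q·0+(1-q)·6 ⇒ q(8) = (1-q)(2) ⇒ q = 1/5
P2 indiff ⇒ p·2+(1-p)·8 = p·6+(1-p)·6 ⇒ p(-4) = (1-p)(-2) ⇒ p = 1/3

p=1/3, q=1/5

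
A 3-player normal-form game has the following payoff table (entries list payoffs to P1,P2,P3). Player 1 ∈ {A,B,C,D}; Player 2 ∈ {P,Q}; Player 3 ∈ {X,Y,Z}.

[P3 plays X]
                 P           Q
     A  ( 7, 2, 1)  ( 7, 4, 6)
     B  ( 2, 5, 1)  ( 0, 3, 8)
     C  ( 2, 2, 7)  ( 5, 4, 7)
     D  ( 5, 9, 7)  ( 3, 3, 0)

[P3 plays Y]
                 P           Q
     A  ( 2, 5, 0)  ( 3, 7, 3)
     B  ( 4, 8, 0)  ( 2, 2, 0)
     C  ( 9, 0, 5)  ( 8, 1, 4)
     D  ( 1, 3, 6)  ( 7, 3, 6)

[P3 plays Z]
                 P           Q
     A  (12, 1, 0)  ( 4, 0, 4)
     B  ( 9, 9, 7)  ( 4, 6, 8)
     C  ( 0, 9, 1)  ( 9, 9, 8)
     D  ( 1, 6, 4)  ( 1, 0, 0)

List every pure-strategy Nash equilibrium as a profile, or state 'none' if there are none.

(A,P,X): not NE [P2→Q gives 4>2]
(A,P,Y): not NE [P1→C gives 9>2; P2→Q gives 7>5; P3→X gives 1>0]
(A,P,Z): not NE [P3→X gives 1>0]
(A,Q,X): NE
(A,Q,Y): not NE [P1→C gives 8>3; P3→X gives 6>3]
(A,Q,Z): not NE [P1→C gives 9>4; P2→P gives 1>0; P3→X gives 6>4]
(B,P,X): not NE [P1→A gives 7>2; P3→Z gives 7>1]
(B,P,Y): not NE [P1→C gives 9>4; P3→Z gives 7>0]
(B,P,Z): not NE [P1→A gives 12>9]
(B,Q,X): not NE [P1→A gives 7>0; P2→P gives 5>3]
(B,Q,Y): not NE [P1→C gives 8>2; P2→P gives 8>2; P3→Z gives 8>0]
(B,Q,Z): not NE [P1→C gives 9>4; P2→P gives 9>6]
(C,P,X): not NE [P1→A gives 7>2; P2→Q gives 4>2]
(C,P,Y): not NE [P2→Q gives 1>0; P3→X gives 7>5]
(C,P,Z): not NE [P1→A gives 12>0; P3→X gives 7>1]
(C,Q,X): not NE [P1→A gives 7>5; P3→Z gives 8>7]
(C,Q,Y): not NE [P3→Z gives 8>4]
(C,Q,Z): NE
(D,P,X): not NE [P1→A gives 7>5]
(D,P,Y): not NE [P1→C gives 9>1; P3→X gives 7>6]
(D,P,Z): not NE [P1→A gives 12>1; P3→X gives 7>4]
(D,Q,X): not NE [P1→A gives 7>3; P2→P gives 9>3; P3→Y gives 6>0]
(D,Q,Y): not NE [P1→C gives 8>7]
(D,Q,Z): not NE [P1→C gives 9>1; P2→P gives 6>0; P3→Y gives 6>0]

PSNE = {(A,Q,X), (C,Q,Z)}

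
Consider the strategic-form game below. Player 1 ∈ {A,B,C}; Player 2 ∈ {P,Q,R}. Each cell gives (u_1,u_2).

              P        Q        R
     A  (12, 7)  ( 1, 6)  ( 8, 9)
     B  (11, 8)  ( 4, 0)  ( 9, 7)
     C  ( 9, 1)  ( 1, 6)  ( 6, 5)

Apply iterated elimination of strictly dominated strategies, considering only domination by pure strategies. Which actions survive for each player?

P1 drop C (B beats it: P:11>9 Q:4>1 R:9>6)
P2 drop Q (P beats it: A:7>6 B:8>0)
P1→{A,B} P2→{P,R}

Remaining: P1:{A,B} P2:{P,R}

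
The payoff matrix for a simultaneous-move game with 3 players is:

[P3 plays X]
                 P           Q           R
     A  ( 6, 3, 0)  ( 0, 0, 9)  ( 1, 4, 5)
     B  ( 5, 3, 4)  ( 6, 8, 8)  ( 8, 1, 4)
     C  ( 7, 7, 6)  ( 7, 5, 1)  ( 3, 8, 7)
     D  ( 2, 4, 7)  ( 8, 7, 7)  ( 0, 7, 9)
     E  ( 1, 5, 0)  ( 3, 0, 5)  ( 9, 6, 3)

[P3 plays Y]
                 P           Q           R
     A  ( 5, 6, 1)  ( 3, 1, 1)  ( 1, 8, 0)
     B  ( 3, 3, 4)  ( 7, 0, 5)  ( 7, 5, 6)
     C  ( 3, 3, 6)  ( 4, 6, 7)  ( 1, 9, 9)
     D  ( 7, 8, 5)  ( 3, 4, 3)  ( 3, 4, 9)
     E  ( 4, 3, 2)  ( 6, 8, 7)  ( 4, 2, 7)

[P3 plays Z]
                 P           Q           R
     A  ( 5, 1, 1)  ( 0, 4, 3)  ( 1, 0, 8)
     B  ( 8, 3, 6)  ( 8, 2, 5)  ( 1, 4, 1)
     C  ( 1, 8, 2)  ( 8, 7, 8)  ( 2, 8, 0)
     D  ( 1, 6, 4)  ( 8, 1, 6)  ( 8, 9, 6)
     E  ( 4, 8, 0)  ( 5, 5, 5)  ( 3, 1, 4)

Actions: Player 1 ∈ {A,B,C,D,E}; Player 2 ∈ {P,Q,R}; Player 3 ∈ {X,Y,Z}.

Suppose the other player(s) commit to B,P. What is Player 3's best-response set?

u_3(X vs B,P) = 4
u_3(Y vs B,P) = 4
u_3(Z vs B,P) = 6
max payoff 6 at {Z}

BR_3 = {Z}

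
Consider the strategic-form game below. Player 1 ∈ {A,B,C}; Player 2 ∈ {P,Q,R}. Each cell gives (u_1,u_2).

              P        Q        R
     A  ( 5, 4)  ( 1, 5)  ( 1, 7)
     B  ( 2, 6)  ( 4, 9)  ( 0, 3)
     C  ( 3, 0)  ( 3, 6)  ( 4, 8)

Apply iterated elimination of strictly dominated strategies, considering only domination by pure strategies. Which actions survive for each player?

IESDS → P1:{B,C} P2:{Q,R}

P2 drop P (Q beats it: A:5>4 B:9>6 C:6>0)
P1 drop A (C beats it: Q:3>1 R:4>1)
P1→{B,C} P2→{Q,R}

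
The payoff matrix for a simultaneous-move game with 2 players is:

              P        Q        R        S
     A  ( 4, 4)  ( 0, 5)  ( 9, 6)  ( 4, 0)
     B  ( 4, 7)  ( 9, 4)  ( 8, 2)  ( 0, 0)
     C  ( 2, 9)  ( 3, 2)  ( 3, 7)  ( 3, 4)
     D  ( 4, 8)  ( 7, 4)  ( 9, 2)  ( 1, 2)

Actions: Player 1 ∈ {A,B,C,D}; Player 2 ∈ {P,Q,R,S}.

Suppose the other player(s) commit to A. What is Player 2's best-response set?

u_2(P vs A) = 4
u_2(Q vs A) = 5
u_2(R vs A) = 6
u_2(S vs A) = 0
max payoff 6 at {R}

argmax u_2 = {R}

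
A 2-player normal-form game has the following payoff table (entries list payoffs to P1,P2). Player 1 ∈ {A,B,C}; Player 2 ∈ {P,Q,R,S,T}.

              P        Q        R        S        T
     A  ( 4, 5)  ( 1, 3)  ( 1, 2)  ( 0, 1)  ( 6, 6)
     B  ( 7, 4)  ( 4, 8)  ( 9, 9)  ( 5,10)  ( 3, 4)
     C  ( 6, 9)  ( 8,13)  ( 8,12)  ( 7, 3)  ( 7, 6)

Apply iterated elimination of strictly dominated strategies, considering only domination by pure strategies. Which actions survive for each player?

P1 drop A (C beats it: P:6>4 Q:8>1 R:8>1 S:7>0 T:7>6)
P2 drop P (Q beats it: B:8>4 C:13>9)
P2 drop T (Q beats it: B:8>4 C:13>6)
P1→{B,C} P2→{Q,R,S}

Remaining: P1:{B,C} P2:{Q,R,S}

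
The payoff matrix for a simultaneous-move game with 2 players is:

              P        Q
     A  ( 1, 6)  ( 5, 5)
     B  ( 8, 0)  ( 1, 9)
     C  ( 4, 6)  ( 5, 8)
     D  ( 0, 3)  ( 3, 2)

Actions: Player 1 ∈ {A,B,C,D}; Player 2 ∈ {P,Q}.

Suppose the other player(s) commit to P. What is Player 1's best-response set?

BR_1 = {B}

u_1(A vs P) = 1
u_1(B vs P) = 8
u_1(C vs P) = 4
u_1(D vs P) = 0
max payoff 8 at {B}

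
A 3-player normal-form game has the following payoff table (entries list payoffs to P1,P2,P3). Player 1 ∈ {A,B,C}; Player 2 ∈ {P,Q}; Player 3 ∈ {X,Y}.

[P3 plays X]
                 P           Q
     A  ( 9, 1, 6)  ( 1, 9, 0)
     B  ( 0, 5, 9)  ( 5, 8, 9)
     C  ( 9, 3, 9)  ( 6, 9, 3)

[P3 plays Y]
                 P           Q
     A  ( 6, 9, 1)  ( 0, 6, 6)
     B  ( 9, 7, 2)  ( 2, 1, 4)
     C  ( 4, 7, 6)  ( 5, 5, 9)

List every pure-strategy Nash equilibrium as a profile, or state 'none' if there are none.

No pure NE.

(A,P,X): not NE [P2→Q gives 9>1]
(A,P,Y): not NE [P1→B gives 9>6; P3→X gives 6>1]
(A,Q,X): not NE [P1→C gives 6>1; P3→Y gives 6>0]
(A,Q,Y): not NE [P1→C gives 5>0; P2→P gives 9>6]
(B,P,X): not NE [P1→C gives 9>0; P2→Q gives 8>5]
(B,P,Y): not NE [P3→X gives 9>2]
(B,Q,X): not NE [P1→C gives 6>5]
(B,Q,Y): not NE [P1→C gives 5>2; P2→P gives 7>1; P3→X gives 9>4]
(C,P,X): not NE [P2→Q gives 9>3]
(C,P,Y): not NE [P1→B gives 9>4; P3→X gives 9>6]
(C,Q,X): not NE [P3→Y gives 9>3]
(C,Q,Y): not NE [P2→P gives 7>5]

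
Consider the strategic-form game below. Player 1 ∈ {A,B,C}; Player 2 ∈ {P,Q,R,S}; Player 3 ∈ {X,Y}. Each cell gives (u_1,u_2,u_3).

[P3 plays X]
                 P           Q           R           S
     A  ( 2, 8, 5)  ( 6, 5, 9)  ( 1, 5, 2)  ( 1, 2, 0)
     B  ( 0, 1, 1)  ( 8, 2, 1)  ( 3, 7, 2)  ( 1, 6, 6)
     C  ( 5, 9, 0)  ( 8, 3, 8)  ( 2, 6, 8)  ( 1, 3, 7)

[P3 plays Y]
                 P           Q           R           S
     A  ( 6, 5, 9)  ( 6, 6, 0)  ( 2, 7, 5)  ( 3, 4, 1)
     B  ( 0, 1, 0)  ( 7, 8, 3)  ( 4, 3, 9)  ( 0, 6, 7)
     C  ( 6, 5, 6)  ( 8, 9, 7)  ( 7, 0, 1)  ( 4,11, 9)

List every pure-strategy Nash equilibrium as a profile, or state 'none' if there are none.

(A,P,X): not NE [P1→C gives 5>2; P3→Y gives 9>5]
(A,P,Y): not NE [P2→R gives 7>5]
(A,Q,X): not NE [P1→C gives 8>6; P2→P gives 8>5]
(A,Q,Y): not NE [P1→C gives 8>6; P2→R gives 7>6; P3→X gives 9>0]
(A,R,X): not NE [P1→B gives 3>1; P2→P gives 8>5; P3→Y gives 5>2]
(A,R,Y): not NE [P1→C gives 7>2]
(A,S,X): not NE [P2→P gives 8>2; P3→Y gives 1>0]
(A,S,Y): not NE [P1→C gives 4>3; P2→R gives 7>4]
(B,P,X): not NE [P1→C gives 5>0; P2→R gives 7>1]
(B,P,Y): not NE [P1→C gives 6>0; P2→Q gives 8>1; P3→X gives 1>0]
(B,Q,X): not NE [P2→R gives 7>2; P3→Y gives 3>1]
(B,Q,Y): not NE [P1→C gives 8>7]
(B,R,X): not NE [P3→Y gives 9>2]
(B,R,Y): not NE [P1→C gives 7>4; P2→Q gives 8>3]
(B,S,X): not NE [P2→R gives 7>6; P3→Y gives 7>6]
(B,S,Y): not NE [P1→C gives 4>0; P2→Q gives 8>6]
(C,P,X): not NE [P3→Y gives 6>0]
(C,P,Y): not NE [P2→S gives 11>5]
(C,Q,X): not NE [P2→P gives 9>3]
(C,Q,Y): not NE [P2→S gives 11>9; P3→X gives 8>7]
(C,R,X): not NE [P1→B gives 3>2; P2→P gives 9>6]
(C,R,Y): not NE [P2→S gives 11>0; P3→X gives 8>1]
(C,S,X): not NE [P2→P gives 9>3; P3→Y gives 9>7]
(C,S,Y): NE

PSNE = {(C,S,Y)}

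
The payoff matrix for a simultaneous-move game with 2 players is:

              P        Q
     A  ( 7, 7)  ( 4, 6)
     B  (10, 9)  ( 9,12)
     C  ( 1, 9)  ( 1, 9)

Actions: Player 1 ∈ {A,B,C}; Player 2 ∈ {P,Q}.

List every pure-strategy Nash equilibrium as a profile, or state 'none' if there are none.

PSNE = {(B,Q)}

(A,P): not NE [P1→B gives 10>7]
(A,Q): not NE [P1→B gives 9>4; P2→P gives 7>6]
(B,P): not NE [P2→Q gives 12>9]
(B,Q): NE
(C,P): not NE [P1→B gives 10>1]
(C,Q): not NE [P1→B gives 9>1]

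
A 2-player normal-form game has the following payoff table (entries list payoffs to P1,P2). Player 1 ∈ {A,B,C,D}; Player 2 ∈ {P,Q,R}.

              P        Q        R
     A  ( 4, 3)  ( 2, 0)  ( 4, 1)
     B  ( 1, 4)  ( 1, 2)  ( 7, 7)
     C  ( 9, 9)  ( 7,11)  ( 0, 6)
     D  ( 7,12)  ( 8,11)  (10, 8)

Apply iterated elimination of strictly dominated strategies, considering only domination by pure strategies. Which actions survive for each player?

P1 drop A (D beats it: P:7>4 Q:8>2 R:10>4)
P1 drop B (D beats it: P:7>1 Q:8>1 R:10>7)
P2 drop R (P beats it: C:9>6 D:12>8)
P1→{C,D} P2→{P,Q}

IESDS → P1:{C,D} P2:{P,Q}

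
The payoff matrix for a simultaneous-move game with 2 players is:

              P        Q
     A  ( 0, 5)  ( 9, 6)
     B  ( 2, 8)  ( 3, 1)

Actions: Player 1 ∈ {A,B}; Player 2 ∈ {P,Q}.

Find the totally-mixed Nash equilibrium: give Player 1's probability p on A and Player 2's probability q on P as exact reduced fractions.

p=7/8, q=3/4

P1 indiff ⇒ q·0+(1-q)·9 = q·2+(1-q)·3 ⇒ q(-2) = (1-q)(-6) ⇒ q = 3/4
P2 indiff ⇒ p·5+(1-p)·8 = p·6+(1-p)·1 ⇒ p(-1) = (1-p)(-7) ⇒ p = 7/8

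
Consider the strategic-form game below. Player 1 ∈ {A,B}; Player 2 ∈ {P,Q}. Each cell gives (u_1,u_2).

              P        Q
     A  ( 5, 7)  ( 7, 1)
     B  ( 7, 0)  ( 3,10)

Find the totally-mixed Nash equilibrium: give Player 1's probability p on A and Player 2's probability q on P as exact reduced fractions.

P1 indiff ⇒ q·5+(1-q)·7 = q·7+(1-q)·3 ⇒ q(-2) = (1-q)(-4) ⇒ q = 2/3
P2 indiff ⇒ p·7+(1-p)·0 = p·1+(1-p)·10 ⇒ p(6) = (1-p)(10) ⇒ p = 5/8

P1 mixes 5/8 on A; P2 mixes 2/3 on P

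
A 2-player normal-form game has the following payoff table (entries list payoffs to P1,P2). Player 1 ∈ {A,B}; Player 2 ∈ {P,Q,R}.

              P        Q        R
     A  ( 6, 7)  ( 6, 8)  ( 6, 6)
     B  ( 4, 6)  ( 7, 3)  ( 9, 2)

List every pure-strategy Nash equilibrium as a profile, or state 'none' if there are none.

(A,P): not NE [P2→Q gives 8>7]
(A,Q): not NE [P1→B gives 7>6]
(A,R): not NE [P1→B gives 9>6; P2→Q gives 8>6]
(B,P): not NE [P1→A gives 6>4]
(B,Q): not NE [P2→P gives 6>3]
(B,R): not NE [P2→P gives 6>2]

PSNE: ∅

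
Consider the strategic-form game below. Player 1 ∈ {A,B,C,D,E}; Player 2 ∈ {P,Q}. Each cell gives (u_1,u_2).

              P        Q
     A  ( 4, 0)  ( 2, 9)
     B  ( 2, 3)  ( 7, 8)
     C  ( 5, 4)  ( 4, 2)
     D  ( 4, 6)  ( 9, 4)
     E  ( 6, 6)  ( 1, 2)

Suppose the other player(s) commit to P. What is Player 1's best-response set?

u_1(A vs P) = 4
u_1(B vs P) = 2
u_1(C vs P) = 5
u_1(D vs P) = 4
u_1(E vs P) = 6
max payoff 6 at {E}

BR_1 = {E}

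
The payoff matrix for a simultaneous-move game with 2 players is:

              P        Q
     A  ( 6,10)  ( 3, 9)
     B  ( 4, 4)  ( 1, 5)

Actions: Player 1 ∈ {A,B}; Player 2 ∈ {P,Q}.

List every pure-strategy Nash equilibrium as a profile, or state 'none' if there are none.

(A,P): NE
(A,Q): not NE [P2→P gives 10>9]
(B,P): not NE [P1→A gives 6>4; P2→Q gives 5>4]
(B,Q): not NE [P1→A gives 3>1]

NE set: (A,P)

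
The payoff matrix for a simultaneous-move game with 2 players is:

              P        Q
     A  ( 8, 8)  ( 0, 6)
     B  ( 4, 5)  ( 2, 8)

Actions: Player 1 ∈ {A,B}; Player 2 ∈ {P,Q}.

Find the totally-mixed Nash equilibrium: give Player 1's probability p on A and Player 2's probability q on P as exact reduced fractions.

P1 mixes 3/5 on A; P2 mixes 1/3 on P

P1 indiff ⇒ q·8+(1-q)·0 = q·4+(1-q)·2 ⇒ q(4) = (1-q)(2) ⇒ q = 1/3
P2 indiff ⇒ p·8+(1-p)·5 = p·6+(1-p)·8 ⇒ p(2) = (1-p)(3) ⇒ p = 3/5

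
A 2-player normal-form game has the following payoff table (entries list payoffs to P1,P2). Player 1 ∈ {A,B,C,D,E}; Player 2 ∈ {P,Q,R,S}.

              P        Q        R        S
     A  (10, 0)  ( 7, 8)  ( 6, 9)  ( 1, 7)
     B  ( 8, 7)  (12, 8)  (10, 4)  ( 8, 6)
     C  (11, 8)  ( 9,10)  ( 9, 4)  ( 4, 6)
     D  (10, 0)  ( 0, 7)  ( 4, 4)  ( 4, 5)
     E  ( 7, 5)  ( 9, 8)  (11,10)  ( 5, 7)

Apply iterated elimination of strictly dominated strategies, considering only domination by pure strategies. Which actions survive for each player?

P1 drop A (C beats it: P:11>10 Q:9>7 R:9>6 S:4>1)
P2 drop P (Q beats it: B:8>7 C:10>8 D:7>0 E:8>5)
P1 drop C (B beats it: Q:12>9 R:10>9 S:8>4)
P1 drop D (B beats it: Q:12>0 R:10>4 S:8>4)
P2 drop S (Q beats it: B:8>6 E:8>7)
P1→{B,E} P2→{Q,R}

IESDS → P1:{B,E} P2:{Q,R}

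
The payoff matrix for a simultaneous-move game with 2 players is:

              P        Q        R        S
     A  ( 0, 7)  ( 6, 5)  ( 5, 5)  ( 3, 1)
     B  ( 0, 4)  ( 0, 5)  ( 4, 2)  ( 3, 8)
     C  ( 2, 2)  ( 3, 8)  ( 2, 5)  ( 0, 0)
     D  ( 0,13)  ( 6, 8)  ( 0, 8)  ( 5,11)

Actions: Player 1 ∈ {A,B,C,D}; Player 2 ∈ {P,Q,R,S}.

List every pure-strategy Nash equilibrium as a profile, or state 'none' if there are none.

(A,P): not NE [P1→C gives 2>0]
(A,Q): not NE [P2→P gives 7>5]
(A,R): not NE [P2→P gives 7>5]
(A,S): not NE [P1→D gives 5>3; P2→P gives 7>1]
(B,P): not NE [P1→C gives 2>0; P2→S gives 8>4]
(B,Q): not NE [P1→D gives 6>0; P2→S gives 8>5]
(B,R): not NE [P1→A gives 5>4; P2→S gives 8>2]
(B,S): not NE [P1→D gives 5>3]
(C,P): not NE [P2→Q gives 8>2]
(C,Q): not NE [P1→D gives 6>3]
(C,R): not NE [P1→A gives 5>2; P2→Q gives 8>5]
(C,S): not NE [P1→D gives 5>0; P2→Q gives 8>0]
(D,P): not NE [P1→C gives 2>0]
(D,Q): not NE [P2→P gives 13>8]
(D,R): not NE [P1→A gives 5>0; P2→P gives 13>8]
(D,S): not NE [P2→P gives 13>11]

Equilibria: none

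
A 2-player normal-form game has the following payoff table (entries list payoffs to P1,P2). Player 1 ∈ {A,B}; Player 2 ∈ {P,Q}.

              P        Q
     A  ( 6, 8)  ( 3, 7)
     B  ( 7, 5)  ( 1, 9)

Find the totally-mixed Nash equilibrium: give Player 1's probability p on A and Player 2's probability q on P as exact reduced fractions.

P1 indiff ⇒ q·6+(1-q)·3 = q·7+(1-q)·1 ⇒ q(-1) = (1-q)(-2) ⇒ q = 2/3
P2 indiff ⇒ p·8+(1-p)·5 = p·7+(1-p)·9 ⇒ p(1) = (1-p)(4) ⇒ p = 4/5

p=4/5, q=2/3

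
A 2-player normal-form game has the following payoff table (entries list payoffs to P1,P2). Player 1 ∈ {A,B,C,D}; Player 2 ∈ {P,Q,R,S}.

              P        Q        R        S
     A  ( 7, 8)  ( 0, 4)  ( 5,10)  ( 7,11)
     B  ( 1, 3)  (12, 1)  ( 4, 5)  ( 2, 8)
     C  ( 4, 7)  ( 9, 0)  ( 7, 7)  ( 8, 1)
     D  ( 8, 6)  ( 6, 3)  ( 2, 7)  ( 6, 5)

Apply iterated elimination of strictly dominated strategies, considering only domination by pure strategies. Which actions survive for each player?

P2 drop Q (P beats it: A:8>4 B:3>1 C:7>0 D:6>3)
P1 drop B (A beats it: P:7>1 R:5>4 S:7>2)
P1→{A,C,D} P2→{P,R,S}

IESDS → P1:{A,C,D} P2:{P,R,S}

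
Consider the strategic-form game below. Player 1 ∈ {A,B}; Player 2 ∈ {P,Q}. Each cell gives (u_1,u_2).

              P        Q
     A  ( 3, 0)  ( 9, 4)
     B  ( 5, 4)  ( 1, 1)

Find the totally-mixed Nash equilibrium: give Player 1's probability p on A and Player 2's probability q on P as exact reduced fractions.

p=3/7, q=4/5

P1 indiff ⇒ q·3+(1-q)·9 = q·5+(1-q)·1 ⇒ q(-2) = (1-q)(-8) ⇒ q = 4/5
P2 indiff ⇒ p·0+(1-p)·4 = p·4+(1-p)·1 ⇒ p(-4) = (1-p)(-3) ⇒ p = 3/7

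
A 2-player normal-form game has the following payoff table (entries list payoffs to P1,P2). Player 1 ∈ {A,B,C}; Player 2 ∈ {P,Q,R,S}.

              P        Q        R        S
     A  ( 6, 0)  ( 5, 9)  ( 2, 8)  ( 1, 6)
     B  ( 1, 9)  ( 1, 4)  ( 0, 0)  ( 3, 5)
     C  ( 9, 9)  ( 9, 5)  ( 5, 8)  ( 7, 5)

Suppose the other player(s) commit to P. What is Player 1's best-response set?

u_1(A vs P) = 6
u_1(B vs P) = 1
u_1(C vs P) = 9
max payoff 9 at {C}

BR_1 = {C}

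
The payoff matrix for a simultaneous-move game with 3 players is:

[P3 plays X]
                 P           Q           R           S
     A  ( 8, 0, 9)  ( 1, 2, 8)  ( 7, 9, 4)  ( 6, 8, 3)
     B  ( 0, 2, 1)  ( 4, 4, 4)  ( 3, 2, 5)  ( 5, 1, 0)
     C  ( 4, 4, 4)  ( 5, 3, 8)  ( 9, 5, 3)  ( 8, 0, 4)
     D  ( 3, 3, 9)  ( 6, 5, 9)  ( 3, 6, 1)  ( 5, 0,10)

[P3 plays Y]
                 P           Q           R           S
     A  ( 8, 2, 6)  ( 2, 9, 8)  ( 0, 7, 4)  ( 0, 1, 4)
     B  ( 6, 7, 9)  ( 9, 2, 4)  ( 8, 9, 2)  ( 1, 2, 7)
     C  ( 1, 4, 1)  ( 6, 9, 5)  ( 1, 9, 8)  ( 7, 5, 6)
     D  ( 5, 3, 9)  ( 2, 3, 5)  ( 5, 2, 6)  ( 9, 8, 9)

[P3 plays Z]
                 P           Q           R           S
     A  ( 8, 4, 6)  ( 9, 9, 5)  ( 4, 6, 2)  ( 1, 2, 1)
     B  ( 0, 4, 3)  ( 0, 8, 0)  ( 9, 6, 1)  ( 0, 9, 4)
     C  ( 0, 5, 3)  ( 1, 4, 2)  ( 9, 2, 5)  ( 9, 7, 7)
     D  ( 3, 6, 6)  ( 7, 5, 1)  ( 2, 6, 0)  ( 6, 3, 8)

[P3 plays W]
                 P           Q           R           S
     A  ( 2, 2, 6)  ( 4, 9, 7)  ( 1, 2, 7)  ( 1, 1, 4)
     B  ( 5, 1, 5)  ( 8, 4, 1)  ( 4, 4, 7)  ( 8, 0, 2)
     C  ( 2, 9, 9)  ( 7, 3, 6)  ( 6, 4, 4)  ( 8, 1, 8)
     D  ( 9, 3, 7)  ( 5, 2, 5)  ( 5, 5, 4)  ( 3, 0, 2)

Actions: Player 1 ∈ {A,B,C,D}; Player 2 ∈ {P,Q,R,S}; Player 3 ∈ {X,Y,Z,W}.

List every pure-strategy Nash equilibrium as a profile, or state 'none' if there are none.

(A,P,X): not NE [P2→R gives 9>0]
(A,P,Y): not NE [P2→Q gives 9>2; P3→X gives 9>6]
(A,P,Z): not NE [P2→Q gives 9>4; P3→X gives 9>6]
(A,P,W): not NE [P1→D gives 9>2; P2→Q gives 9>2; P3→X gives 9>6]
(A,Q,X): not NE [P1→D gives 6>1; P2→R gives 9>2]
(A,Q,Y): not NE [P1→B gives 9>2]
(A,Q,Z): not NE [P3→Y gives 8>5]
(A,Q,W): not NE [P1→B gives 8>4; P3→Y gives 8>7]
(A,R,X): not NE [P1→C gives 9>7; P3→W gives 7>4]
(A,R,Y): not NE [P1→B gives 8>0; P2→Q gives 9>7; P3→W gives 7>4]
(A,R,Z): not NE [P1→C gives 9>4; P2→Q gives 9>6; P3→W gives 7>2]
(A,R,W): not NE [P1→C gives 6>1; P2→Q gives 9>2]
(A,S,X): not NE [P1→C gives 8>6; P2→R gives 9>8; P3→W gives 4>3]
(A,S,Y): not NE [P1→D gives 9>0; P2→Q gives 9>1]
(A,S,Z): not NE [P1→C gives 9>1; P2→Q gives 9>2; P3→W gives 4>1]
(A,S,W): not NE [P1→C gives 8>1; P2→Q gives 9>1]
(B,P,X): not NE [P1→A gives 8>0; P2→Q gives 4>2; P3→Y gives 9>1]
(B,P,Y): not NE [P1→A gives 8>6; P2→R gives 9>7]
(B,P,Z): not NE [P1→A gives 8>0; P2→S gives 9>4; P3→Y gives 9>3]
(B,P,W): not NE [P1→D gives 9>5; P2→R gives 4>1; P3→Y gives 9>5]
(B,Q,X): not NE [P1→D gives 6>4]
(B,Q,Y): not NE [P2→R gives 9>2]
(B,Q,Z): not NE [P1→A gives 9>0; P2→S gives 9>8; P3→Y gives 4>0]
(B,Q,W): not NE [P3→Y gives 4>1]
(B,R,X): not NE [P1→C gives 9>3; P2→Q gives 4>2; P3→W gives 7>5]
(B,R,Y): not NE [P3→W gives 7>2]
(B,R,Z): not NE [P2→S gives 9>6; P3→W gives 7>1]
(B,R,W): not NE [P1→C gives 6>4]
(B,S,X): not NE [P1→C gives 8>5; P2→Q gives 4>1; P3→Y gives 7>0]
(B,S,Y): not NE [P1→D gives 9>1; P2→R gives 9>2]
(B,S,Z): not NE [P1→C gives 9>0; P3→Y gives 7>4]
(B,S,W): not NE [P2→R gives 4>0; P3→Y gives 7>2]
(C,P,X): not NE [P1→A gives 8>4; P2→R gives 5>4; P3→W gives 9>4]
(C,P,Y): not NE [P1→A gives 8>1; P2→R gives 9>4; P3→W gives 9>1]
(C,P,Z): not NE [P1→A gives 8>0; P2→S gives 7>5; P3→W gives 9>3]
(C,P,W): not NE [P1→D gives 9>2]
(C,Q,X): not NE [P1→D gives 6>5; P2→R gives 5>3]
(C,Q,Y): not NE [P1→B gives 9>6; P3→X gives 8>5]
(C,Q,Z): not NE [P1→A gives 9>1; P2→S gives 7>4; P3→X gives 8>2]
(C,Q,W): not NE [P1→B gives 8>7; P2→P gives 9>3; P3→X gives 8>6]
(C,R,X): not NE [P3→Y gives 8>3]
(C,R,Y): not NE [P1→B gives 8>1]
(C,R,Z): not NE [P2→S gives 7>2; P3→Y gives 8>5]
(C,R,W): not NE [P2→P gives 9>4; P3→Y gives 8>4]
(C,S,X): not NE [P2→R gives 5>0; P3→W gives 8>4]
(C,S,Y): not NE [P1→D gives 9>7; P2→R gives 9>5; P3→W gives 8>6]
(C,S,Z): not NE [P3→W gives 8>7]
(C,S,W): not NE [P2→P gives 9>1]
(D,P,X): not NE [P1→A gives 8>3; P2→R gives 6>3]
(D,P,Y): not NE [P1→A gives 8>5; P2→S gives 8>3]
(D,P,Z): not NE [P1→A gives 8>3; P3→Y gives 9>6]
(D,P,W): not NE [P2→R gives 5>3; P3→Y gives 9>7]
(D,Q,X): not NE [P2→R gives 6>5]
(D,Q,Y): not NE [P1→B gives 9>2; P2→S gives 8>3; P3→X gives 9>5]
(D,Q,Z): not NE [P1→A gives 9>7; P2→R gives 6>5; P3→X gives 9>1]
(D,Q,W): not NE [P1→B gives 8>5; P2→R gives 5>2; P3→X gives 9>5]
(D,R,X): not NE [P1→C gives 9>3; P3→Y gives 6>1]
(D,R,Y): not NE [P1→B gives 8>5; P2→S gives 8>2]
(D,R,Z): not NE [P1→C gives 9>2; P3→Y gives 6>0]
(D,R,W): not NE [P1→C gives 6>5; P3→Y gives 6>4]
(D,S,X): not NE [P1→C gives 8>5; P2→R gives 6>0]
(D,S,Y): not NE [P3→X gives 10>9]
(D,S,Z): not NE [P1→C gives 9>6; P2→R gives 6>3; P3→X gives 10>8]
(D,S,W): not NE [P1→C gives 8>3; P2→R gives 5>0; P3→X gives 10>2]

Equilibria: none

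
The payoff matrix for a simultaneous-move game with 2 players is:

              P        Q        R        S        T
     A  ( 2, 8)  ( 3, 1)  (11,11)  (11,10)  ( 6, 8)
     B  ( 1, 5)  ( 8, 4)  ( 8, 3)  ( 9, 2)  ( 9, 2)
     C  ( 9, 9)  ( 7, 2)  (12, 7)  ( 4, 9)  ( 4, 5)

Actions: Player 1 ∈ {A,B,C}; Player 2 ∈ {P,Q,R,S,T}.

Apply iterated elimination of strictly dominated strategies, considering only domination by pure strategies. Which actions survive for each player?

P2 drop Q (P beats it: A:8>1 B:5>4 C:9>2)
P2 drop T (R beats it: A:11>8 B:3>2 C:7>5)
P1 drop B (A beats it: P:2>1 R:11>8 S:11>9)
P1→{A,C} P2→{P,R,S}

Survivors P1:{A,C} P2:{P,R,S}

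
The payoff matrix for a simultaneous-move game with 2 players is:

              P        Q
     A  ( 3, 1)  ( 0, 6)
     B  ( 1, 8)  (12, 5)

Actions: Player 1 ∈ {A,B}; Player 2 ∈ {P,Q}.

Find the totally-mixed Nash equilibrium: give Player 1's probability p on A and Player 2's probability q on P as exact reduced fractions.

P1 indiff ⇒ q·3+(1-q)·0 = q·1+(1-q)·12 ⇒ q(2) = (1-q)(12) ⇒ q = 6/7
P2 indiff ⇒ p·1+(1-p)·8 = p·6+(1-p)·5 ⇒ p(-5) = (1-p)(-3) ⇒ p = 3/8

(p,q) = (3/8, 6/7)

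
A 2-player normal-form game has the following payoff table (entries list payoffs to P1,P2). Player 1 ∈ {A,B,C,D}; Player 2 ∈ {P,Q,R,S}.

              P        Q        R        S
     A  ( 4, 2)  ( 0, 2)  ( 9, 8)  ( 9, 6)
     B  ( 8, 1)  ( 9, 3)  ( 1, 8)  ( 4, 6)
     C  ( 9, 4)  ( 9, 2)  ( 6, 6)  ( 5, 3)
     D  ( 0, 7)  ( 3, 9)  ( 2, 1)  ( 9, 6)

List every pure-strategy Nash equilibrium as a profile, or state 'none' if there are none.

(A,P): not NE [P1→C gives 9>4; P2→R gives 8>2]
(A,Q): not NE [P1→C gives 9>0; P2→R gives 8>2]
(A,R): NE
(A,S): not NE [P2→R gives 8>6]
(B,P): not NE [P1→C gives 9>8; P2→R gives 8>1]
(B,Q): not NE [P2→R gives 8>3]
(B,R): not NE [P1→A gives 9>1]
(B,S): not NE [P1→D gives 9>4; P2→R gives 8>6]
(C,P): not NE [P2→R gives 6>4]
(C,Q): not NE [P2→R gives 6>2]
(C,R): not NE [P1→A gives 9>6]
(C,S): not NE [P1→D gives 9>5; P2→R gives 6>3]
(D,P): not NE [P1→C gives 9>0; P2→Q gives 9>7]
(D,Q): not NE [P1→C gives 9>3]
(D,R): not NE [P1→A gives 9>2; P2→Q gives 9>1]
(D,S): not NE [P2→Q gives 9>6]

NE set: (A,R)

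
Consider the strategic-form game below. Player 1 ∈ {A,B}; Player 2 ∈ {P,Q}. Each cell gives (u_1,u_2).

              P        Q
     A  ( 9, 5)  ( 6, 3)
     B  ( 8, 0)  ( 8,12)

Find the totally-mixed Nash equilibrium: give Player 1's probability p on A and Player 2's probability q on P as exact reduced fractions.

p=6/7, q=2/3

P1 indiff ⇒ q·9+(1-q)·6 = q·8+(1-q)·8 ⇒ q(1) = (1-q)(2) ⇒ q = 2/3
P2 indiff ⇒ p·5+(1-p)·0 = p·3+(1-p)·12 ⇒ p(2) = (1-p)(12) ⇒ p = 6/7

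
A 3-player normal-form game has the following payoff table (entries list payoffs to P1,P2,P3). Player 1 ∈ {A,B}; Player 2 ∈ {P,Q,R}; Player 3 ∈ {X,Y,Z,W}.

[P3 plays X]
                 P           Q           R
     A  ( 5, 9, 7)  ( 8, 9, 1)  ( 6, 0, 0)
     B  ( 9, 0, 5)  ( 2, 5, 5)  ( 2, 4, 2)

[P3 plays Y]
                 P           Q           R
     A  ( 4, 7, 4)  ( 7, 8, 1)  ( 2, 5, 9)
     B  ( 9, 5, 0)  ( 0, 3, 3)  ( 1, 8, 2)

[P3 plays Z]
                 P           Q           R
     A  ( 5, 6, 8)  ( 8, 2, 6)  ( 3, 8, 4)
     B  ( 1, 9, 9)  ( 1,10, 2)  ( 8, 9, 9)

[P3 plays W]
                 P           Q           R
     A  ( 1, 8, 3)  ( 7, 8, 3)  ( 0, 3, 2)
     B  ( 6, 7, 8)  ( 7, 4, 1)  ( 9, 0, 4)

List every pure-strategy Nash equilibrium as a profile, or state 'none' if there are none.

(A,P,X): not NE [P1→B gives 9>5; P3→Z gives 8>7]
(A,P,Y): not NE [P1→B gives 9>4; P2→Q gives 8>7; P3→Z gives 8>4]
(A,P,Z): not NE [P2→R gives 8>6]
(A,P,W): not NE [P1→B gives 6>1; P3→Z gives 8>3]
(A,Q,X): not NE [P3→Z gives 6>1]
(A,Q,Y): not NE [P3→Z gives 6>1]
(A,Q,Z): not NE [P2→R gives 8>2]
(A,Q,W): not NE [P3→Z gives 6>3]
(A,R,X): not NE [P2→Q gives 9>0; P3→Y gives 9>0]
(A,R,Y): not NE [P2→Q gives 8>5]
(A,R,Z): not NE [P1→B gives 8>3; P3→Y gives 9>4]
(A,R,W): not NE [P1→B gives 9>0; P2→Q gives 8>3; P3→Y gives 9>2]
(B,P,X): not NE [P2→Q gives 5>0; P3→Z gives 9>5]
(B,P,Y): not NE [P2→R gives 8>5; P3→Z gives 9>0]
(B,P,Z): not NE [P1→A gives 5>1; P2→Q gives 10>9]
(B,P,W): not NE [P3→Z gives 9>8]
(B,Q,X): not NE [P1→A gives 8>2]
(B,Q,Y): not NE [P1→A gives 7>0; P2→R gives 8>3; P3→X gives 5>3]
(B,Q,Z): not NE [P1→A gives 8>1; P3→X gives 5>2]
(B,Q,W): not NE [P2→P gives 7>4; P3→X gives 5>1]
(B,R,X): not NE [P1→A gives 6>2; P2→Q gives 5>4; P3→Z gives 9>2]
(B,R,Y): not NE [P1→A gives 2>1; P3→Z gives 9>2]
(B,R,Z): not NE [P2→Q gives 10>9]
(B,R,W): not NE [P2→P gives 7>0; P3→Z gives 9>4]

No pure NE.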